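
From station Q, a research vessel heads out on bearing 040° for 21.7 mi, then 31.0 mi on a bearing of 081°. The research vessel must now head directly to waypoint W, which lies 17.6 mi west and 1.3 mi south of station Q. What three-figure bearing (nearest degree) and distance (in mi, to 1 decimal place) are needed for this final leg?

Leg 1 (040°, 21.7 mi): east 21.7 sin 40° = 13.95, north 21.7 cos 40° = 16.62
Leg 2 (081°, 31.0 mi): east 31.0 sin 81° = 30.62, north 31.0 cos 81° = 4.85
Current position: (44.57, 21.47). Target: (-17.6, -1.3). Remaining: Δeast = -62.17, Δnorth = -22.77.
Bearing = atan2(-62.17, -22.77) mod 360° = 249.88°; distance = √((-62.17)² + (-22.77)²) = 66.207 mi.

250°, 66.2 mi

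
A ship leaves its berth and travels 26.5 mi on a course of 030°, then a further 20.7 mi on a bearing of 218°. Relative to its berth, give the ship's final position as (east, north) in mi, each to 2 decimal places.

(0.51, 6.64)

Leg 1 (030°, 26.5 mi): east 26.5 sin 30° = 13.25, north 26.5 cos 30° = 22.95
Leg 2 (218°, 20.7 mi): east 20.7 sin 218° = -12.74, north 20.7 cos 218° = -16.31
Summing: 0.51 mi east, 6.64 mi north → (0.51, 6.64).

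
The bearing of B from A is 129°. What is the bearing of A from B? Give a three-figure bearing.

309°

Back-bearing = 129° + 180° = 309°.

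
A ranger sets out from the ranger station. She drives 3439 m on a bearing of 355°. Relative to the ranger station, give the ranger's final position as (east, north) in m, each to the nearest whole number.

Leg 1 (355°, 3439 m): east 3439 sin 355° = -299.73, north 3439 cos 355° = 3425.91
Summing: -299.73 m east, 3425.91 m north → (-300, 3426).

(-300, 3426)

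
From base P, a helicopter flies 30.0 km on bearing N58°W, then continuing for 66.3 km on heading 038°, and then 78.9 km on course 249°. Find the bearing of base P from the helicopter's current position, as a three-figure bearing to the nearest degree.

124°

Leg 1 (N58°W, 30.0 km): east 30.0 sin 302° = -25.44, north 30.0 cos 302° = 15.90
Leg 2 (038°, 66.3 km): east 66.3 sin 38° = 40.82, north 66.3 cos 38° = 52.25
Leg 3 (249°, 78.9 km): east 78.9 sin 249° = -73.66, north 78.9 cos 249° = -28.28
Net displacement: -58.28 east, 39.87 north. Direction back to start is (58.28, -39.87): bearing = atan2(58.28, -39.87) mod 360° = 124.37° ≈ 124°.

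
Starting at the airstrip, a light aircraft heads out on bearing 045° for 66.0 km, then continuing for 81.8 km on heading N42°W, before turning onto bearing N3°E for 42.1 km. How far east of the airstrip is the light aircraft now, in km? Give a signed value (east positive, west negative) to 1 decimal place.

-5.9 km

Leg 1 (045°, 66.0 km): east 66.0 sin 45° = 46.67, north 66.0 cos 45° = 46.67
Leg 2 (N42°W, 81.8 km): east 81.8 sin 318° = -54.73, north 81.8 cos 318° = 60.79
Leg 3 (N3°E, 42.1 km): east 42.1 sin 3° = 2.20, north 42.1 cos 3° = 42.04
Net east component: -5.86 km.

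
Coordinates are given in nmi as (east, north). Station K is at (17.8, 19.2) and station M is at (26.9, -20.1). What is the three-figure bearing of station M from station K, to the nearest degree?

167°

Δeast = 26.9 − 17.8 = 9.10; Δnorth = -20.1 − 19.2 = -39.30.
Bearing = atan2(Δeast, Δnorth) mod 360° = 166.96° ≈ 167°.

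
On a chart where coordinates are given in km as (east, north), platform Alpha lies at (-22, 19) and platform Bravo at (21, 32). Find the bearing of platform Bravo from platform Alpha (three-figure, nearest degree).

073°

Δeast = 21 − -22 = 43.00; Δnorth = 32 − 19 = 13.00.
Bearing = atan2(Δeast, Δnorth) mod 360° = 73.18° ≈ 073°.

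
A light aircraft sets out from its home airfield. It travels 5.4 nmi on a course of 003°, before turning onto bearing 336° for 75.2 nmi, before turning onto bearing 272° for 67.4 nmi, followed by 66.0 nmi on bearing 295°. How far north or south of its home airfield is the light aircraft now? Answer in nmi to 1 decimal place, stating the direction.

104.3 nmi north

Leg 1 (003°, 5.4 nmi): east 5.4 sin 3° = 0.28, north 5.4 cos 3° = 5.39
Leg 2 (336°, 75.2 nmi): east 75.2 sin 336° = -30.59, north 75.2 cos 336° = 68.70
Leg 3 (272°, 67.4 nmi): east 67.4 sin 272° = -67.36, north 67.4 cos 272° = 2.35
Leg 4 (295°, 66.0 nmi): east 66.0 sin 295° = -59.82, north 66.0 cos 295° = 27.89
Net north component: 104.34 nmi.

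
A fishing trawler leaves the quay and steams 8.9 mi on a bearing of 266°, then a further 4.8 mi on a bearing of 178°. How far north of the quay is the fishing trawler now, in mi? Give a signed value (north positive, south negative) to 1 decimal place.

Leg 1 (266°, 8.9 mi): east 8.9 sin 266° = -8.88, north 8.9 cos 266° = -0.62
Leg 2 (178°, 4.8 mi): east 4.8 sin 178° = 0.17, north 4.8 cos 178° = -4.80
Net north component: -5.42 mi.

-5.4 mi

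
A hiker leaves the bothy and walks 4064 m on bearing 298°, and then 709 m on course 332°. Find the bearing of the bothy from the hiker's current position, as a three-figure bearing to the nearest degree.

123°

Leg 1 (298°, 4064 m): east 4064 sin 298° = -3588.30, north 4064 cos 298° = 1907.93
Leg 2 (332°, 709 m): east 709 sin 332° = -332.86, north 709 cos 332° = 626.01
Net displacement: -3921.15 east, 2533.94 north. Direction back to start is (3921.15, -2533.94): bearing = atan2(3921.15, -2533.94) mod 360° = 122.87° ≈ 123°.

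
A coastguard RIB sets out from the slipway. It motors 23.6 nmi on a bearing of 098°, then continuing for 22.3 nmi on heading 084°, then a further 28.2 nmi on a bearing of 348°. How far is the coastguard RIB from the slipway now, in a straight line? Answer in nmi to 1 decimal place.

Leg 1 (098°, 23.6 nmi): east 23.6 sin 98° = 23.37, north 23.6 cos 98° = -3.28
Leg 2 (084°, 22.3 nmi): east 22.3 sin 84° = 22.18, north 22.3 cos 84° = 2.33
Leg 3 (348°, 28.2 nmi): east 28.2 sin 348° = -5.86, north 28.2 cos 348° = 27.58
Net: 39.69 east, 26.63 north. Distance = √((39.69)² + (26.63)²) = 47.792 nmi.

47.8 nmi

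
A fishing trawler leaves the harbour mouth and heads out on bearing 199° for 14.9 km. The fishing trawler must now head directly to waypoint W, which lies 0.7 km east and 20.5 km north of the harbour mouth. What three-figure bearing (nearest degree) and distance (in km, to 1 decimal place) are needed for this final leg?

009°, 35.0 km

Leg 1 (199°, 14.9 km): east 14.9 sin 199° = -4.85, north 14.9 cos 199° = -14.09
Current position: (-4.85, -14.09). Target: (0.7, 20.5). Remaining: Δeast = 5.55, Δnorth = 34.59.
Bearing = atan2(5.55, 34.59) mod 360° = 9.12°; distance = √((5.55)² + (34.59)²) = 35.031 km.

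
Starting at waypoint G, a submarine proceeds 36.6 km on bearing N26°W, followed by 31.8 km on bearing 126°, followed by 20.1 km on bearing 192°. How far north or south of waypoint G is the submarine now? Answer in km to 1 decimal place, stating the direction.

5.5 km south

Leg 1 (N26°W, 36.6 km): east 36.6 sin 334° = -16.04, north 36.6 cos 334° = 32.90
Leg 2 (126°, 31.8 km): east 31.8 sin 126° = 25.73, north 31.8 cos 126° = -18.69
Leg 3 (192°, 20.1 km): east 20.1 sin 192° = -4.18, north 20.1 cos 192° = -19.66
Net north component: -5.46 km.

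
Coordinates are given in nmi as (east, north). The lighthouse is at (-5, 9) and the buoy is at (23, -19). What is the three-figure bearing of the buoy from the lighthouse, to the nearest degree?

135°

Δeast = 23 − -5 = 28.00; Δnorth = -19 − 9 = -28.00.
Bearing = atan2(Δeast, Δnorth) mod 360° = 135.00° ≈ 135°.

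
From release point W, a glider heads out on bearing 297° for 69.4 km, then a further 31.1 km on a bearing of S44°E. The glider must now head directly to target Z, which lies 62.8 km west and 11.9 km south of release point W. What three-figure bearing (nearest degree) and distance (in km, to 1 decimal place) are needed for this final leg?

Leg 1 (297°, 69.4 km): east 69.4 sin 297° = -61.84, north 69.4 cos 297° = 31.51
Leg 2 (S44°E, 31.1 km): east 31.1 sin 136° = 21.60, north 31.1 cos 136° = -22.37
Current position: (-40.23, 9.14). Target: (-62.8, -11.9). Remaining: Δeast = -22.57, Δnorth = -21.04.
Bearing = atan2(-22.57, -21.04) mod 360° = 227.01°; distance = √((-22.57)² + (-21.04)²) = 30.851 km.

227°, 30.9 km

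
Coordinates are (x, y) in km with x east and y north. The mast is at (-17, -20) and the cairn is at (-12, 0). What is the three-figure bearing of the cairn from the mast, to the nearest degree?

Δeast = -12 − -17 = 5.00; Δnorth = 0 − -20 = 20.00.
Bearing = atan2(Δeast, Δnorth) mod 360° = 14.04° ≈ 014°.

014°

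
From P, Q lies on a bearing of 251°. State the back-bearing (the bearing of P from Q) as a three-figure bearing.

071°

Back-bearing = 251° − 180° = 071°.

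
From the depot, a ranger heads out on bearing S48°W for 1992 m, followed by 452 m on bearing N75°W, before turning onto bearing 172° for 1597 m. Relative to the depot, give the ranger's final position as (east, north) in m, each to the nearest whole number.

Leg 1 (S48°W, 1992 m): east 1992 sin 228° = -1480.34, north 1992 cos 228° = -1332.91
Leg 2 (N75°W, 452 m): east 452 sin 285° = -436.60, north 452 cos 285° = 116.99
Leg 3 (172°, 1597 m): east 1597 sin 172° = 222.26, north 1597 cos 172° = -1581.46
Summing: -1694.68 m east, -2797.38 m north → (-1695, -2797).

(-1695, -2797)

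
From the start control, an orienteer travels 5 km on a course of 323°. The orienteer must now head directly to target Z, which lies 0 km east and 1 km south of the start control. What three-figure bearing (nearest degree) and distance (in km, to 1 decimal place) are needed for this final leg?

Leg 1 (323°, 5 km): east 5 sin 323° = -3.01, north 5 cos 323° = 3.99
Current position: (-3.01, 3.99). Target: (0, -1). Remaining: Δeast = 3.01, Δnorth = -4.99.
Bearing = atan2(3.01, -4.99) mod 360° = 148.93°; distance = √((3.01)² + (-4.99)²) = 5.830 km.

149°, 5.8 km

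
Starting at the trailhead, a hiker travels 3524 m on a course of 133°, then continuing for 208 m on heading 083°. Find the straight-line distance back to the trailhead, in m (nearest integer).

Leg 1 (133°, 3524 m): east 3524 sin 133° = 2577.29, north 3524 cos 133° = -2403.36
Leg 2 (083°, 208 m): east 208 sin 83° = 206.45, north 208 cos 83° = 25.35
Net: 2783.74 east, -2378.01 north. Distance = √((2783.74)² + (-2378.01)²) = 3661.169 m.

3661 m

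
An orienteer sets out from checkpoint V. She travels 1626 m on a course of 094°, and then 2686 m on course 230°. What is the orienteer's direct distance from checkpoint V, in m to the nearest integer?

1891 m

Leg 1 (094°, 1626 m): east 1626 sin 94° = 1622.04, north 1626 cos 94° = -113.42
Leg 2 (230°, 2686 m): east 2686 sin 230° = -2057.60, north 2686 cos 230° = -1726.53
Net: -435.56 east, -1839.95 north. Distance = √((-435.56)² + (-1839.95)²) = 1890.802 m.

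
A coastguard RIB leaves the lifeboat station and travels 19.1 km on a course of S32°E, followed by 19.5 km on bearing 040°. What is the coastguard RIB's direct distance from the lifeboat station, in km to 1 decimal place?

22.7 km

Leg 1 (S32°E, 19.1 km): east 19.1 sin 148° = 10.12, north 19.1 cos 148° = -16.20
Leg 2 (040°, 19.5 km): east 19.5 sin 40° = 12.53, north 19.5 cos 40° = 14.94
Net: 22.66 east, -1.26 north. Distance = √((22.66)² + (-1.26)²) = 22.691 km.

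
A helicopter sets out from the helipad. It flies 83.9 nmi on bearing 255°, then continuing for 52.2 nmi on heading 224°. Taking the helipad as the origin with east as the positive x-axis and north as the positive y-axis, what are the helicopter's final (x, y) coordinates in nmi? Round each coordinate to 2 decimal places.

(-117.30, -59.26)

Leg 1 (255°, 83.9 nmi): east 83.9 sin 255° = -81.04, north 83.9 cos 255° = -21.71
Leg 2 (224°, 52.2 nmi): east 52.2 sin 224° = -36.26, north 52.2 cos 224° = -37.55
Summing: -117.30 nmi east, -59.26 nmi north → (-117.30, -59.26).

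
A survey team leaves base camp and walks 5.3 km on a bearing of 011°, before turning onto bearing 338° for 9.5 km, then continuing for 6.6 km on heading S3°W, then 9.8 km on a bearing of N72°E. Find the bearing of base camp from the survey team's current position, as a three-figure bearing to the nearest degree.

Leg 1 (011°, 5.3 km): east 5.3 sin 11° = 1.01, north 5.3 cos 11° = 5.20
Leg 2 (338°, 9.5 km): east 9.5 sin 338° = -3.56, north 9.5 cos 338° = 8.81
Leg 3 (S3°W, 6.6 km): east 6.6 sin 183° = -0.35, north 6.6 cos 183° = -6.59
Leg 4 (N72°E, 9.8 km): east 9.8 sin 72° = 9.32, north 9.8 cos 72° = 3.03
Net displacement: 6.43 east, 10.45 north. Direction back to start is (-6.43, -10.45): bearing = atan2(-6.43, -10.45) mod 360° = 211.60° ≈ 212°.

212°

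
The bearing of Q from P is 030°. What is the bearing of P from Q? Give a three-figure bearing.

210°

Back-bearing = 030° + 180° = 210°.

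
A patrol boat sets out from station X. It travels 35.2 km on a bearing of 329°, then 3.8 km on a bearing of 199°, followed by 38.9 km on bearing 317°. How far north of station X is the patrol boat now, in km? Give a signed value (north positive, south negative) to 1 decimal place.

55.0 km

Leg 1 (329°, 35.2 km): east 35.2 sin 329° = -18.13, north 35.2 cos 329° = 30.17
Leg 2 (199°, 3.8 km): east 3.8 sin 199° = -1.24, north 3.8 cos 199° = -3.59
Leg 3 (317°, 38.9 km): east 38.9 sin 317° = -26.53, north 38.9 cos 317° = 28.45
Net north component: 55.03 km.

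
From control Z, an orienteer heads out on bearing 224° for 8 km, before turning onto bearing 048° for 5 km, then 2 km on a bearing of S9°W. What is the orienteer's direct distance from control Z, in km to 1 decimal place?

4.9 km

Leg 1 (224°, 8 km): east 8 sin 224° = -5.56, north 8 cos 224° = -5.75
Leg 2 (048°, 5 km): east 5 sin 48° = 3.72, north 5 cos 48° = 3.35
Leg 3 (S9°W, 2 km): east 2 sin 189° = -0.31, north 2 cos 189° = -1.98
Net: -2.15 east, -4.38 north. Distance = √((-2.15)² + (-4.38)²) = 4.885 km.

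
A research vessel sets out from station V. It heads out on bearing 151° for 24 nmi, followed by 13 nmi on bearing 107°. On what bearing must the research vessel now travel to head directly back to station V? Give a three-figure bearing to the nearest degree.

Leg 1 (151°, 24 nmi): east 24 sin 151° = 11.64, north 24 cos 151° = -20.99
Leg 2 (107°, 13 nmi): east 13 sin 107° = 12.43, north 13 cos 107° = -3.80
Net displacement: 24.07 east, -24.79 north. Direction back to start is (-24.07, 24.79): bearing = atan2(-24.07, 24.79) mod 360° = 315.85° ≈ 316°.

316°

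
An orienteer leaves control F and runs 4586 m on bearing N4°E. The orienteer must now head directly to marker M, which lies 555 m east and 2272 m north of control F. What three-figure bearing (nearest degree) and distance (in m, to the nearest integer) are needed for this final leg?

Leg 1 (N4°E, 4586 m): east 4586 sin 4° = 319.90, north 4586 cos 4° = 4574.83
Current position: (319.90, 4574.83). Target: (555, 2272). Remaining: Δeast = 235.10, Δnorth = -2302.83.
Bearing = atan2(235.10, -2302.83) mod 360° = 174.17°; distance = √((235.10)² + (-2302.83)²) = 2314.798 m.

174°, 2315 m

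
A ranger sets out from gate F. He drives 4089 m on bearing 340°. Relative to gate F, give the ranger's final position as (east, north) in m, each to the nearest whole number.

Leg 1 (340°, 4089 m): east 4089 sin 340° = -1398.52, north 4089 cos 340° = 3842.40
Summing: -1398.52 m east, 3842.40 m north → (-1399, 3842).

(-1399, 3842)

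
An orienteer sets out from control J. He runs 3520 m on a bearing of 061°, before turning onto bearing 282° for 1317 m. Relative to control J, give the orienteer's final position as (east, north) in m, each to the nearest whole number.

(1790, 1980)

Leg 1 (061°, 3520 m): east 3520 sin 61° = 3078.66, north 3520 cos 61° = 1706.53
Leg 2 (282°, 1317 m): east 1317 sin 282° = -1288.22, north 1317 cos 282° = 273.82
Summing: 1790.44 m east, 1980.35 m north → (1790, 1980).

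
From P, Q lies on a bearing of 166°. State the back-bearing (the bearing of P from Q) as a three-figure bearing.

346°

Back-bearing = 166° + 180° = 346°.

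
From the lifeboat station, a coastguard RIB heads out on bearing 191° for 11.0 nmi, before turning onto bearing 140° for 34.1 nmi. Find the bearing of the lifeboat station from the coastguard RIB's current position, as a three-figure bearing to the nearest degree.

Leg 1 (191°, 11.0 nmi): east 11.0 sin 191° = -2.10, north 11.0 cos 191° = -10.80
Leg 2 (140°, 34.1 nmi): east 34.1 sin 140° = 21.92, north 34.1 cos 140° = -26.12
Net displacement: 19.82 east, -36.92 north. Direction back to start is (-19.82, 36.92): bearing = atan2(-19.82, 36.92) mod 360° = 331.77° ≈ 332°.

332°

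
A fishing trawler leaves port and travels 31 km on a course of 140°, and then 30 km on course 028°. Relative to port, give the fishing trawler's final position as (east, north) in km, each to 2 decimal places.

(34.01, 2.74)

Leg 1 (140°, 31 km): east 31 sin 140° = 19.93, north 31 cos 140° = -23.75
Leg 2 (028°, 30 km): east 30 sin 28° = 14.08, north 30 cos 28° = 26.49
Summing: 34.01 km east, 2.74 km north → (34.01, 2.74).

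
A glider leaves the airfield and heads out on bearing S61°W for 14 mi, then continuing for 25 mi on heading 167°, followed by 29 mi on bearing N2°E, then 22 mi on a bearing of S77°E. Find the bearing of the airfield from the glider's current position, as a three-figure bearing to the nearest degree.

Leg 1 (S61°W, 14 mi): east 14 sin 241° = -12.24, north 14 cos 241° = -6.79
Leg 2 (167°, 25 mi): east 25 sin 167° = 5.62, north 25 cos 167° = -24.36
Leg 3 (N2°E, 29 mi): east 29 sin 2° = 1.01, north 29 cos 2° = 28.98
Leg 4 (S77°E, 22 mi): east 22 sin 103° = 21.44, north 22 cos 103° = -4.95
Net displacement: 15.83 east, -7.11 north. Direction back to start is (-15.83, 7.11): bearing = atan2(-15.83, 7.11) mod 360° = 294.20° ≈ 294°.

294°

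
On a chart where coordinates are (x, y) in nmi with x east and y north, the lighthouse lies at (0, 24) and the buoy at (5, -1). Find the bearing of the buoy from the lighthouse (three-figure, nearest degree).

Δeast = 5 − 0 = 5.00; Δnorth = -1 − 24 = -25.00.
Bearing = atan2(Δeast, Δnorth) mod 360° = 168.69° ≈ 169°.

169°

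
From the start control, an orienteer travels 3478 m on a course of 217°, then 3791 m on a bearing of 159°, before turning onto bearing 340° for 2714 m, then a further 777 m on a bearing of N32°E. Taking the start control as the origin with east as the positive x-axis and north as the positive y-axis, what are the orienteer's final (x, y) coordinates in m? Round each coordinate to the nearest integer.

(-1251, -3108)

Leg 1 (217°, 3478 m): east 3478 sin 217° = -2093.11, north 3478 cos 217° = -2777.65
Leg 2 (159°, 3791 m): east 3791 sin 159° = 1358.57, north 3791 cos 159° = -3539.20
Leg 3 (340°, 2714 m): east 2714 sin 340° = -928.24, north 2714 cos 340° = 2550.33
Leg 4 (N32°E, 777 m): east 777 sin 32° = 411.75, north 777 cos 32° = 658.93
Summing: -1251.04 m east, -3107.60 m north → (-1251, -3108).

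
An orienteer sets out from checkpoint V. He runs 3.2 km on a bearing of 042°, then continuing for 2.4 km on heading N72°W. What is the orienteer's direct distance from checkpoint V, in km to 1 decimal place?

3.1 km

Leg 1 (042°, 3.2 km): east 3.2 sin 42° = 2.14, north 3.2 cos 42° = 2.38
Leg 2 (N72°W, 2.4 km): east 2.4 sin 288° = -2.28, north 2.4 cos 288° = 0.74
Net: -0.14 east, 3.12 north. Distance = √((-0.14)² + (3.12)²) = 3.123 km.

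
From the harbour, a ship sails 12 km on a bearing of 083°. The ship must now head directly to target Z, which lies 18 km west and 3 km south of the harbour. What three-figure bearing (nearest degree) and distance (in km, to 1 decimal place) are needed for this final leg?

Leg 1 (083°, 12 km): east 12 sin 83° = 11.91, north 12 cos 83° = 1.46
Current position: (11.91, 1.46). Target: (-18, -3). Remaining: Δeast = -29.91, Δnorth = -4.46.
Bearing = atan2(-29.91, -4.46) mod 360° = 261.51°; distance = √((-29.91)² + (-4.46)²) = 30.242 km.

262°, 30.2 km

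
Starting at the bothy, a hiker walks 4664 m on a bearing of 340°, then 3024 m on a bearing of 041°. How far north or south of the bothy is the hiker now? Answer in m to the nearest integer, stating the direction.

Leg 1 (340°, 4664 m): east 4664 sin 340° = -1595.18, north 4664 cos 340° = 4382.73
Leg 2 (041°, 3024 m): east 3024 sin 41° = 1983.92, north 3024 cos 41° = 2282.24
Net north component: 6664.97 m.

6665 m north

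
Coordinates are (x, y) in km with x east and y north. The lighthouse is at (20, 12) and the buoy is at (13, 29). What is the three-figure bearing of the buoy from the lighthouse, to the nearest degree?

338°

Δeast = 13 − 20 = -7.00; Δnorth = 29 − 12 = 17.00.
Bearing = atan2(Δeast, Δnorth) mod 360° = 337.62° ≈ 338°.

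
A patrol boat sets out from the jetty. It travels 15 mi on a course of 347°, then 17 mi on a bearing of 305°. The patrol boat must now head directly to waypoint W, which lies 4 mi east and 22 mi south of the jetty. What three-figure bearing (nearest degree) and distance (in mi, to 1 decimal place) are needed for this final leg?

Leg 1 (347°, 15 mi): east 15 sin 347° = -3.37, north 15 cos 347° = 14.62
Leg 2 (305°, 17 mi): east 17 sin 305° = -13.93, north 17 cos 305° = 9.75
Current position: (-17.30, 24.37). Target: (4, -22). Remaining: Δeast = 21.30, Δnorth = -46.37.
Bearing = atan2(21.30, -46.37) mod 360° = 155.33°; distance = √((21.30)² + (-46.37)²) = 51.025 mi.

155°, 51.0 mi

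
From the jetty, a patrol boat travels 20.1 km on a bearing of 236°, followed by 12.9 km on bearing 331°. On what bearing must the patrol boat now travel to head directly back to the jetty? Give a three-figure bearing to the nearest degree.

Leg 1 (236°, 20.1 km): east 20.1 sin 236° = -16.66, north 20.1 cos 236° = -11.24
Leg 2 (331°, 12.9 km): east 12.9 sin 331° = -6.25, north 12.9 cos 331° = 11.28
Net displacement: -22.92 east, 0.04 north. Direction back to start is (22.92, -0.04): bearing = atan2(22.92, -0.04) mod 360° = 90.11° ≈ 090°.

090°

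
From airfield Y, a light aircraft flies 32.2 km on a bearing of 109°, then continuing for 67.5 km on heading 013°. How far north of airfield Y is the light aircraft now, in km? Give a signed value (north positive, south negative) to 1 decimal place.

55.3 km

Leg 1 (109°, 32.2 km): east 32.2 sin 109° = 30.45, north 32.2 cos 109° = -10.48
Leg 2 (013°, 67.5 km): east 67.5 sin 13° = 15.18, north 67.5 cos 13° = 65.77
Net north component: 55.29 km.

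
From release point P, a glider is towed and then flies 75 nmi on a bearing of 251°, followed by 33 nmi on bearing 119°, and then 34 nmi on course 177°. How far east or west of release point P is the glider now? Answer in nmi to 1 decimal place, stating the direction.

Leg 1 (251°, 75 nmi): east 75 sin 251° = -70.91, north 75 cos 251° = -24.42
Leg 2 (119°, 33 nmi): east 33 sin 119° = 28.86, north 33 cos 119° = -16.00
Leg 3 (177°, 34 nmi): east 34 sin 177° = 1.78, north 34 cos 177° = -33.95
Net east component: -40.27 nmi.

40.3 nmi west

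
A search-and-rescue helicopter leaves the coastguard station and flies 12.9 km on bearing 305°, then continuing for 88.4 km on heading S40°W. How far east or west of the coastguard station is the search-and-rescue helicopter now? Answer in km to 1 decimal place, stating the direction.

Leg 1 (305°, 12.9 km): east 12.9 sin 305° = -10.57, north 12.9 cos 305° = 7.40
Leg 2 (S40°W, 88.4 km): east 88.4 sin 220° = -56.82, north 88.4 cos 220° = -67.72
Net east component: -67.39 km.

67.4 km west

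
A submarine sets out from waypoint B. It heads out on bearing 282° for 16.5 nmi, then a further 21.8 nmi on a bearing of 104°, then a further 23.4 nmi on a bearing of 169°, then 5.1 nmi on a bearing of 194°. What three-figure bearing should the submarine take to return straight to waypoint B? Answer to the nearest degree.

345°

Leg 1 (282°, 16.5 nmi): east 16.5 sin 282° = -16.14, north 16.5 cos 282° = 3.43
Leg 2 (104°, 21.8 nmi): east 21.8 sin 104° = 21.15, north 21.8 cos 104° = -5.27
Leg 3 (169°, 23.4 nmi): east 23.4 sin 169° = 4.46, north 23.4 cos 169° = -22.97
Leg 4 (194°, 5.1 nmi): east 5.1 sin 194° = -1.23, north 5.1 cos 194° = -4.95
Net displacement: 8.24 east, -29.76 north. Direction back to start is (-8.24, 29.76): bearing = atan2(-8.24, 29.76) mod 360° = 344.52° ≈ 345°.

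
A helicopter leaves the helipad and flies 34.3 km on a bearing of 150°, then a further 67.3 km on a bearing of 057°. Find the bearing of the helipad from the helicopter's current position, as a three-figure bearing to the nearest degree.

Leg 1 (150°, 34.3 km): east 34.3 sin 150° = 17.15, north 34.3 cos 150° = -29.70
Leg 2 (057°, 67.3 km): east 67.3 sin 57° = 56.44, north 67.3 cos 57° = 36.65
Net displacement: 73.59 east, 6.95 north. Direction back to start is (-73.59, -6.95): bearing = atan2(-73.59, -6.95) mod 360° = 264.61° ≈ 265°.

265°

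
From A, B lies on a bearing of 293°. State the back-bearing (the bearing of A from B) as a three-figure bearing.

Back-bearing = 293° − 180° = 113°.

113°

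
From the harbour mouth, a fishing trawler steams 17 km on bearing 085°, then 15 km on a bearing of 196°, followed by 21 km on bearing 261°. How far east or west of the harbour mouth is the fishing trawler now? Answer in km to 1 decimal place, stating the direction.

Leg 1 (085°, 17 km): east 17 sin 85° = 16.94, north 17 cos 85° = 1.48
Leg 2 (196°, 15 km): east 15 sin 196° = -4.13, north 15 cos 196° = -14.42
Leg 3 (261°, 21 km): east 21 sin 261° = -20.74, north 21 cos 261° = -3.29
Net east component: -7.94 km.

7.9 km west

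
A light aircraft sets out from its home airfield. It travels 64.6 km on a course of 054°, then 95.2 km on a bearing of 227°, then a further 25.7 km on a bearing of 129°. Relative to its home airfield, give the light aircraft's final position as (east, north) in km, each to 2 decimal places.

(2.61, -43.13)

Leg 1 (054°, 64.6 km): east 64.6 sin 54° = 52.26, north 64.6 cos 54° = 37.97
Leg 2 (227°, 95.2 km): east 95.2 sin 227° = -69.62, north 95.2 cos 227° = -64.93
Leg 3 (129°, 25.7 km): east 25.7 sin 129° = 19.97, north 25.7 cos 129° = -16.17
Summing: 2.61 km east, -43.13 km north → (2.61, -43.13).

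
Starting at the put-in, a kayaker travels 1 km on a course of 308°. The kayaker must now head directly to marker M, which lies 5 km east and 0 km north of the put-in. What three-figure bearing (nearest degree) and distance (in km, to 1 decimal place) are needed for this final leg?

096°, 5.8 km

Leg 1 (308°, 1 km): east 1 sin 308° = -0.79, north 1 cos 308° = 0.62
Current position: (-0.79, 0.62). Target: (5, 0). Remaining: Δeast = 5.79, Δnorth = -0.62.
Bearing = atan2(5.79, -0.62) mod 360° = 96.07°; distance = √((5.79)² + (-0.62)²) = 5.821 km.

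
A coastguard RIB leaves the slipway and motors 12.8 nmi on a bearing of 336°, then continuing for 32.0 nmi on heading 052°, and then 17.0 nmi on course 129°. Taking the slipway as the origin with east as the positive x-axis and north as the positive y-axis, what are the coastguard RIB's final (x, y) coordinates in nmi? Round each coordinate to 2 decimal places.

(33.22, 20.70)

Leg 1 (336°, 12.8 nmi): east 12.8 sin 336° = -5.21, north 12.8 cos 336° = 11.69
Leg 2 (052°, 32.0 nmi): east 32.0 sin 52° = 25.22, north 32.0 cos 52° = 19.70
Leg 3 (129°, 17.0 nmi): east 17.0 sin 129° = 13.21, north 17.0 cos 129° = -10.70
Summing: 33.22 nmi east, 20.70 nmi north → (33.22, 20.70).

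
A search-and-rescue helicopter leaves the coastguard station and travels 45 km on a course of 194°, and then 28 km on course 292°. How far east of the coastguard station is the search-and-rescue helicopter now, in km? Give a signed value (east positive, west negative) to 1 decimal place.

Leg 1 (194°, 45 km): east 45 sin 194° = -10.89, north 45 cos 194° = -43.66
Leg 2 (292°, 28 km): east 28 sin 292° = -25.96, north 28 cos 292° = 10.49
Net east component: -36.85 km.

-36.8 km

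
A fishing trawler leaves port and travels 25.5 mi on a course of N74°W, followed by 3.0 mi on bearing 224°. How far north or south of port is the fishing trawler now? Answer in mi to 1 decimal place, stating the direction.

4.9 mi north

Leg 1 (N74°W, 25.5 mi): east 25.5 sin 286° = -24.51, north 25.5 cos 286° = 7.03
Leg 2 (224°, 3.0 mi): east 3.0 sin 224° = -2.08, north 3.0 cos 224° = -2.16
Net north component: 4.87 mi.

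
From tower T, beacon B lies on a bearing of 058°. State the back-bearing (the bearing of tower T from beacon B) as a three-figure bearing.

Back-bearing = 058° + 180° = 238°.

238°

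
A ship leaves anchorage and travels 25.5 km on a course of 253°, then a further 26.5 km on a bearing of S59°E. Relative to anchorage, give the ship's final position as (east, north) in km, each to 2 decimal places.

(-1.67, -21.10)

Leg 1 (253°, 25.5 km): east 25.5 sin 253° = -24.39, north 25.5 cos 253° = -7.46
Leg 2 (S59°E, 26.5 km): east 26.5 sin 121° = 22.71, north 26.5 cos 121° = -13.65
Summing: -1.67 km east, -21.10 km north → (-1.67, -21.10).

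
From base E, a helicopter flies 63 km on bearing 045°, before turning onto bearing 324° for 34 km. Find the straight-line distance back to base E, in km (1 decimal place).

76.1 km

Leg 1 (045°, 63 km): east 63 sin 45° = 44.55, north 63 cos 45° = 44.55
Leg 2 (324°, 34 km): east 34 sin 324° = -19.98, north 34 cos 324° = 27.51
Net: 24.56 east, 72.05 north. Distance = √((24.56)² + (72.05)²) = 76.126 km.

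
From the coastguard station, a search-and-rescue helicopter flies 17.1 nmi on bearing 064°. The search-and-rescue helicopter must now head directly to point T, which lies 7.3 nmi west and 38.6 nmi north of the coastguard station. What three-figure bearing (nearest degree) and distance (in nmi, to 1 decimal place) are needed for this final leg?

Leg 1 (064°, 17.1 nmi): east 17.1 sin 64° = 15.37, north 17.1 cos 64° = 7.50
Current position: (15.37, 7.50). Target: (-7.3, 38.6). Remaining: Δeast = -22.67, Δnorth = 31.10.
Bearing = atan2(-22.67, 31.10) mod 360° = 323.91°; distance = √((-22.67)² + (31.10)²) = 38.488 nmi.

324°, 38.5 nmi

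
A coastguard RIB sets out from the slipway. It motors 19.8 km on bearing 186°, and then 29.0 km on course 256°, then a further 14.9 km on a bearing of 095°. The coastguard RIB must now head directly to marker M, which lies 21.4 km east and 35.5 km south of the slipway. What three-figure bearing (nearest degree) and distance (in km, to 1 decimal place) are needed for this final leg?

102°, 37.5 km

Leg 1 (186°, 19.8 km): east 19.8 sin 186° = -2.07, north 19.8 cos 186° = -19.69
Leg 2 (256°, 29.0 km): east 29.0 sin 256° = -28.14, north 29.0 cos 256° = -7.02
Leg 3 (095°, 14.9 km): east 14.9 sin 95° = 14.84, north 14.9 cos 95° = -1.30
Current position: (-15.36, -28.01). Target: (21.4, -35.5). Remaining: Δeast = 36.76, Δnorth = -7.49.
Bearing = atan2(36.76, -7.49) mod 360° = 101.52°; distance = √((36.76)² + (-7.49)²) = 37.521 km.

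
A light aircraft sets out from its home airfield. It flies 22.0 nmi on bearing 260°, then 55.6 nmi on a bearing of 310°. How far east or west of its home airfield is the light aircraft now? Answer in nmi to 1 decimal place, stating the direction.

64.3 nmi west

Leg 1 (260°, 22.0 nmi): east 22.0 sin 260° = -21.67, north 22.0 cos 260° = -3.82
Leg 2 (310°, 55.6 nmi): east 55.6 sin 310° = -42.59, north 55.6 cos 310° = 35.74
Net east component: -64.26 nmi.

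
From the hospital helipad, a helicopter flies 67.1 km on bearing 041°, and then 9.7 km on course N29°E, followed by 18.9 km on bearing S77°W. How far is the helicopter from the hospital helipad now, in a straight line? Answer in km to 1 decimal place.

Leg 1 (041°, 67.1 km): east 67.1 sin 41° = 44.02, north 67.1 cos 41° = 50.64
Leg 2 (N29°E, 9.7 km): east 9.7 sin 29° = 4.70, north 9.7 cos 29° = 8.48
Leg 3 (S77°W, 18.9 km): east 18.9 sin 257° = -18.42, north 18.9 cos 257° = -4.25
Net: 30.31 east, 54.87 north. Distance = √((30.31)² + (54.87)²) = 62.687 km.

62.7 km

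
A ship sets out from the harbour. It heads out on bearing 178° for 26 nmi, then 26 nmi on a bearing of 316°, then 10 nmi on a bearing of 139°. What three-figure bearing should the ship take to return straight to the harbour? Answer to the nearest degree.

036°

Leg 1 (178°, 26 nmi): east 26 sin 178° = 0.91, north 26 cos 178° = -25.98
Leg 2 (316°, 26 nmi): east 26 sin 316° = -18.06, north 26 cos 316° = 18.70
Leg 3 (139°, 10 nmi): east 10 sin 139° = 6.56, north 10 cos 139° = -7.55
Net displacement: -10.59 east, -14.83 north. Direction back to start is (10.59, 14.83): bearing = atan2(10.59, 14.83) mod 360° = 35.54° ≈ 036°.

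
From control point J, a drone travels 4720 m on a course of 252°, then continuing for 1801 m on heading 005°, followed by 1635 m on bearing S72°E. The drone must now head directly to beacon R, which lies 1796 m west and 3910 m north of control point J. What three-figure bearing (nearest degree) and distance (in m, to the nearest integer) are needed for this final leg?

Leg 1 (252°, 4720 m): east 4720 sin 252° = -4488.99, north 4720 cos 252° = -1458.56
Leg 2 (005°, 1801 m): east 1801 sin 5° = 156.97, north 1801 cos 5° = 1794.15
Leg 3 (S72°E, 1635 m): east 1635 sin 108° = 1554.98, north 1635 cos 108° = -505.24
Current position: (-2777.04, -169.66). Target: (-1796, 3910). Remaining: Δeast = 981.04, Δnorth = 4079.66.
Bearing = atan2(981.04, 4079.66) mod 360° = 13.52°; distance = √((981.04)² + (4079.66)²) = 4195.955 m.

014°, 4196 m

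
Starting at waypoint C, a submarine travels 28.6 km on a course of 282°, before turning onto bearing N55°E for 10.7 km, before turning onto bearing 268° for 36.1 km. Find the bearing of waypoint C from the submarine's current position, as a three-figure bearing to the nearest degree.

Leg 1 (282°, 28.6 km): east 28.6 sin 282° = -27.98, north 28.6 cos 282° = 5.95
Leg 2 (N55°E, 10.7 km): east 10.7 sin 55° = 8.76, north 10.7 cos 55° = 6.14
Leg 3 (268°, 36.1 km): east 36.1 sin 268° = -36.08, north 36.1 cos 268° = -1.26
Net displacement: -55.29 east, 10.82 north. Direction back to start is (55.29, -10.82): bearing = atan2(55.29, -10.82) mod 360° = 101.08° ≈ 101°.

101°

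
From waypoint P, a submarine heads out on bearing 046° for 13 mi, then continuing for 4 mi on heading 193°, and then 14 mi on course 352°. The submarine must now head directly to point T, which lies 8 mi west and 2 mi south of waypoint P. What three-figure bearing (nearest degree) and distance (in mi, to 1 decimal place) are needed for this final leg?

215°, 25.5 mi

Leg 1 (046°, 13 mi): east 13 sin 46° = 9.35, north 13 cos 46° = 9.03
Leg 2 (193°, 4 mi): east 4 sin 193° = -0.90, north 4 cos 193° = -3.90
Leg 3 (352°, 14 mi): east 14 sin 352° = -1.95, north 14 cos 352° = 13.86
Current position: (6.50, 19.00). Target: (-8, -2). Remaining: Δeast = -14.50, Δnorth = -21.00.
Bearing = atan2(-14.50, -21.00) mod 360° = 214.63°; distance = √((-14.50)² + (-21.00)²) = 25.519 mi.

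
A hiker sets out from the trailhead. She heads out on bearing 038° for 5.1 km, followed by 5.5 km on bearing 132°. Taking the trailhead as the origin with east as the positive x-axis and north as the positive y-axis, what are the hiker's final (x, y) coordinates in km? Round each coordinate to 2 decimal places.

Leg 1 (038°, 5.1 km): east 5.1 sin 38° = 3.14, north 5.1 cos 38° = 4.02
Leg 2 (132°, 5.5 km): east 5.5 sin 132° = 4.09, north 5.5 cos 132° = -3.68
Summing: 7.23 km east, 0.34 km north → (7.23, 0.34).

(7.23, 0.34)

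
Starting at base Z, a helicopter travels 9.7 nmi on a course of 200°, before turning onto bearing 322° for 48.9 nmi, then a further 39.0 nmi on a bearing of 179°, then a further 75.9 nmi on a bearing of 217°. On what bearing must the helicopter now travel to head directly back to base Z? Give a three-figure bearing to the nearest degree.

Leg 1 (200°, 9.7 nmi): east 9.7 sin 200° = -3.32, north 9.7 cos 200° = -9.12
Leg 2 (322°, 48.9 nmi): east 48.9 sin 322° = -30.11, north 48.9 cos 322° = 38.53
Leg 3 (179°, 39.0 nmi): east 39.0 sin 179° = 0.68, north 39.0 cos 179° = -38.99
Leg 4 (217°, 75.9 nmi): east 75.9 sin 217° = -45.68, north 75.9 cos 217° = -60.62
Net displacement: -78.42 east, -70.19 north. Direction back to start is (78.42, 70.19): bearing = atan2(78.42, 70.19) mod 360° = 48.17° ≈ 048°.

048°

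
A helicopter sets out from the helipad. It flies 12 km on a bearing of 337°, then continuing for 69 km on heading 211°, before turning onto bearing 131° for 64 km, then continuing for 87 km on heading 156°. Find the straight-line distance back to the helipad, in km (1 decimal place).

175.0 km

Leg 1 (337°, 12 km): east 12 sin 337° = -4.69, north 12 cos 337° = 11.05
Leg 2 (211°, 69 km): east 69 sin 211° = -35.54, north 69 cos 211° = -59.14
Leg 3 (131°, 64 km): east 64 sin 131° = 48.30, north 64 cos 131° = -41.99
Leg 4 (156°, 87 km): east 87 sin 156° = 35.39, north 87 cos 156° = -79.48
Net: 43.46 east, -169.56 north. Distance = √((43.46)² + (-169.56)²) = 175.046 km.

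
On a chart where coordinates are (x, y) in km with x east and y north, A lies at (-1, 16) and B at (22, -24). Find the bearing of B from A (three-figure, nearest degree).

150°

Δeast = 22 − -1 = 23.00; Δnorth = -24 − 16 = -40.00.
Bearing = atan2(Δeast, Δnorth) mod 360° = 150.10° ≈ 150°.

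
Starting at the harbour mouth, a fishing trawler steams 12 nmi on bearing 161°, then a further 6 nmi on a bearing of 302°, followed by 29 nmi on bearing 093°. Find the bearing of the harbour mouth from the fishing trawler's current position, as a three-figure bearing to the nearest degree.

Leg 1 (161°, 12 nmi): east 12 sin 161° = 3.91, north 12 cos 161° = -11.35
Leg 2 (302°, 6 nmi): east 6 sin 302° = -5.09, north 6 cos 302° = 3.18
Leg 3 (093°, 29 nmi): east 29 sin 93° = 28.96, north 29 cos 93° = -1.52
Net displacement: 27.78 east, -9.68 north. Direction back to start is (-27.78, 9.68): bearing = atan2(-27.78, 9.68) mod 360° = 289.22° ≈ 289°.

289°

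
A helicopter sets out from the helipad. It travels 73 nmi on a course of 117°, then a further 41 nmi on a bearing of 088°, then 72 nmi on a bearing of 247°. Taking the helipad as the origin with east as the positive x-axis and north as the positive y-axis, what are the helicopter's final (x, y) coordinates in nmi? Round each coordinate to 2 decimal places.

Leg 1 (117°, 73 nmi): east 73 sin 117° = 65.04, north 73 cos 117° = -33.14
Leg 2 (088°, 41 nmi): east 41 sin 88° = 40.98, north 41 cos 88° = 1.43
Leg 3 (247°, 72 nmi): east 72 sin 247° = -66.28, north 72 cos 247° = -28.13
Summing: 39.74 nmi east, -59.84 nmi north → (39.74, -59.84).

(39.74, -59.84)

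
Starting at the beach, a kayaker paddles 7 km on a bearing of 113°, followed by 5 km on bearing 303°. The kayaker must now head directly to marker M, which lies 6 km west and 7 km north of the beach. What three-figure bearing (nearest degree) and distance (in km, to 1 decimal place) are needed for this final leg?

310°, 10.8 km

Leg 1 (113°, 7 km): east 7 sin 113° = 6.44, north 7 cos 113° = -2.74
Leg 2 (303°, 5 km): east 5 sin 303° = -4.19, north 5 cos 303° = 2.72
Current position: (2.25, -0.01). Target: (-6, 7). Remaining: Δeast = -8.25, Δnorth = 7.01.
Bearing = atan2(-8.25, 7.01) mod 360° = 310.36°; distance = √((-8.25)² + (7.01)²) = 10.827 km.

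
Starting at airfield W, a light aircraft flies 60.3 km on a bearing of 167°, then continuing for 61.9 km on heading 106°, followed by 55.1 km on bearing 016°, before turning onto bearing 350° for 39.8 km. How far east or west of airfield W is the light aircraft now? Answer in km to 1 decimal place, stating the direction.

Leg 1 (167°, 60.3 km): east 60.3 sin 167° = 13.56, north 60.3 cos 167° = -58.75
Leg 2 (106°, 61.9 km): east 61.9 sin 106° = 59.50, north 61.9 cos 106° = -17.06
Leg 3 (016°, 55.1 km): east 55.1 sin 16° = 15.19, north 55.1 cos 16° = 52.97
Leg 4 (350°, 39.8 km): east 39.8 sin 350° = -6.91, north 39.8 cos 350° = 39.20
Net east component: 81.34 km.

81.3 km east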